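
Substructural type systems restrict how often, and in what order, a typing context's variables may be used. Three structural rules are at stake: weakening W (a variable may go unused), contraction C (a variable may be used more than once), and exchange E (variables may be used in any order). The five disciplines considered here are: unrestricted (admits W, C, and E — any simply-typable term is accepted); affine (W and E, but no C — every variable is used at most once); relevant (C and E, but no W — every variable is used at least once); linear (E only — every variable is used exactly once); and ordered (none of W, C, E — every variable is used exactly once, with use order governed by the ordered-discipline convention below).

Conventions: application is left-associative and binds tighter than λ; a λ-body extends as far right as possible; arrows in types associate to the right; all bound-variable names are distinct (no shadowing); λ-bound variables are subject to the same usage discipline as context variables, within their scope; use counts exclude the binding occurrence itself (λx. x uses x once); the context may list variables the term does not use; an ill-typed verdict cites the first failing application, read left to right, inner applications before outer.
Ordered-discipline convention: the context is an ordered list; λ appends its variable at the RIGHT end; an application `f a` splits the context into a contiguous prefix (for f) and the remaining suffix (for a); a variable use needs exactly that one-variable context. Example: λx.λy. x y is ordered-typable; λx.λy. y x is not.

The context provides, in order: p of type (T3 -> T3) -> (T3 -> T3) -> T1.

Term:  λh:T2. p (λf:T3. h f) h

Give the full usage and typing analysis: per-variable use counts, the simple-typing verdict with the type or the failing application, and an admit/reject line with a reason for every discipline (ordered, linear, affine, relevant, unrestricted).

usage: p: 1×; h (λ-bound): 2×; f (λ-bound): 1×
use order (left to right): p, h, f, h
typing: ill-typed: applying a non-function (T2)
ordered: ✗ — not simply typable
linear: ✗ — fails simple typing
affine: ✗ — a type mismatch blocks all five
relevant: ✗ — the type mismatch rejects it
unrestricted: ✗ — not simply typable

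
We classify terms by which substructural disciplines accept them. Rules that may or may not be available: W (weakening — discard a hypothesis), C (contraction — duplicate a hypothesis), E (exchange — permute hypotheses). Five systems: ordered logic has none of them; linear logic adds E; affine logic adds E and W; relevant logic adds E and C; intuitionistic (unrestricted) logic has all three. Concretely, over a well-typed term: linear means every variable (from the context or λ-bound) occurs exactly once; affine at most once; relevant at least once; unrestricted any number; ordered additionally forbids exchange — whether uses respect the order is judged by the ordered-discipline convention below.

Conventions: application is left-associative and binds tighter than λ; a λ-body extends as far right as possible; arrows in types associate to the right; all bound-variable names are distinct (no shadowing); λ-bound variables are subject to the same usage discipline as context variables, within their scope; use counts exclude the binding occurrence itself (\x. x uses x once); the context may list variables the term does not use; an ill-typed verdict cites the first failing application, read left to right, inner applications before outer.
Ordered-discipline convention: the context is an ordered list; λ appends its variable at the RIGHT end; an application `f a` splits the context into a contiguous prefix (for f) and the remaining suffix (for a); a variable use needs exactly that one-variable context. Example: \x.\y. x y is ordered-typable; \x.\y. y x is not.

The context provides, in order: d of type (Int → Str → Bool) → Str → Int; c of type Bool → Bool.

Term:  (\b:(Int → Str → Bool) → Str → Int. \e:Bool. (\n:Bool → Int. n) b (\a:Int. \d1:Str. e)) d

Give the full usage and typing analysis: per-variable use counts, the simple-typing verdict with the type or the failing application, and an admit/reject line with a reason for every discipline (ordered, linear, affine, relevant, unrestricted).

use counts: d: 1; c: 0; b (λ-bound): 1; e (λ-bound): 1; n (λ-bound): 1; a (λ-bound): 0; d1 (λ-bound): 0
left-to-right use order: n, b, e, d
typing: ill-typed: a function awaiting Bool → Int gets (Int → Str → Bool) → Str → Int
ordered ✗ (not simply typable)
linear ✗ (fails simple typing)
affine ✗ (a type mismatch blocks all five)
relevant ✗ (the type mismatch rejects it)
unrestricted ✗ (not simply typable)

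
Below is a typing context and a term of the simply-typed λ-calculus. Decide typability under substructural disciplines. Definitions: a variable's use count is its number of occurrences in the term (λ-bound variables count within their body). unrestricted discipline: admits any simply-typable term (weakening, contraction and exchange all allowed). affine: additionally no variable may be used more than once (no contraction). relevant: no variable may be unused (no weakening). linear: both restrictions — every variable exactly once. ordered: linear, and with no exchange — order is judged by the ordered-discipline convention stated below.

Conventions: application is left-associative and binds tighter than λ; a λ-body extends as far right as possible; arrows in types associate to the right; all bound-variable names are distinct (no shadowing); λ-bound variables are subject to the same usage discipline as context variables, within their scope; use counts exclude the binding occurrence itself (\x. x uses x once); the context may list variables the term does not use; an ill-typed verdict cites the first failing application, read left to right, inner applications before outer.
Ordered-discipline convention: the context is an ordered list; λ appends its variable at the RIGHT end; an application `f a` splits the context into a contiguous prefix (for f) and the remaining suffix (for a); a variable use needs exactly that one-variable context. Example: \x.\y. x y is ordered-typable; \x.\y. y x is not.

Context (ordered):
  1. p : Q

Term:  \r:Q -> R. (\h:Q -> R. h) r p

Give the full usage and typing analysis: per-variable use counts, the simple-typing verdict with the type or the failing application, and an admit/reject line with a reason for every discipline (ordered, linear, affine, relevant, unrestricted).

variable uses: p: 1, r [bound]: 1, h [bound]: 1
order of uses: h, r, p
typing: the term checks, with type (Q -> R) -> R
ordered: ✗ — no ordered split (uses run h, r, p)
linear: ✓ — exactly-once usage across p, r, h
affine: ✓ — at most one use each (p, r, h)
relevant: ✓ — at least one use each (p, r, h)
unrestricted: ✓ — type-checks ((Q -> R) -> R) and nothing is barred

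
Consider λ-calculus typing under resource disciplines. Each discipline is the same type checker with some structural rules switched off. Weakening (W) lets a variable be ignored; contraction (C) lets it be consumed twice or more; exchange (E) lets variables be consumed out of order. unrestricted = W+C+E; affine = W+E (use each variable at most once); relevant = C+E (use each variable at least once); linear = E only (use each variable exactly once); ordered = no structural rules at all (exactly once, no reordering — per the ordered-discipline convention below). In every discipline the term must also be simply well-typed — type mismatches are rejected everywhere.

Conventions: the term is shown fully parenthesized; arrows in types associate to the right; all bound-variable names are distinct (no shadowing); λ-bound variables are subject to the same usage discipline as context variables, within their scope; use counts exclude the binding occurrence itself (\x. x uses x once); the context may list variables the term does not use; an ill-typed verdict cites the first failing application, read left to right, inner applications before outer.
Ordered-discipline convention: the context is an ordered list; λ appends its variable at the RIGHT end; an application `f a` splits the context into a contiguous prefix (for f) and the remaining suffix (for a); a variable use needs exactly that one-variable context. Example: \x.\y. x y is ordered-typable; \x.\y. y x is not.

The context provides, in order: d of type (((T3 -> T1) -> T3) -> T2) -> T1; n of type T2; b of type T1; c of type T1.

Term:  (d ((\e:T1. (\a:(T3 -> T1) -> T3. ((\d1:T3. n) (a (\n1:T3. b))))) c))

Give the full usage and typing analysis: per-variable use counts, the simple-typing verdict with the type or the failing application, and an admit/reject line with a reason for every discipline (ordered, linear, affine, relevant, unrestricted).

use counts: d ×1; n ×1; b ×1; c ×1; e (λ-bound) ×0; a (λ-bound) ×1; d1 (λ-bound) ×0; n1 (λ-bound) ×0
order of uses: d, n, a, b, c
typing: ✓ — T1
ordered: ✗ — needs weakening: e, d1, n1 unused
linear: ✗ — needs weakening: e, d1, n1 unused
affine: ✓ — no duplicate uses among d, n, b, c, e, a, d1, n1
relevant: ✗ — needs weakening: e, d1, n1 unused
unrestricted: ✓ — well-typed at T1; no restrictions here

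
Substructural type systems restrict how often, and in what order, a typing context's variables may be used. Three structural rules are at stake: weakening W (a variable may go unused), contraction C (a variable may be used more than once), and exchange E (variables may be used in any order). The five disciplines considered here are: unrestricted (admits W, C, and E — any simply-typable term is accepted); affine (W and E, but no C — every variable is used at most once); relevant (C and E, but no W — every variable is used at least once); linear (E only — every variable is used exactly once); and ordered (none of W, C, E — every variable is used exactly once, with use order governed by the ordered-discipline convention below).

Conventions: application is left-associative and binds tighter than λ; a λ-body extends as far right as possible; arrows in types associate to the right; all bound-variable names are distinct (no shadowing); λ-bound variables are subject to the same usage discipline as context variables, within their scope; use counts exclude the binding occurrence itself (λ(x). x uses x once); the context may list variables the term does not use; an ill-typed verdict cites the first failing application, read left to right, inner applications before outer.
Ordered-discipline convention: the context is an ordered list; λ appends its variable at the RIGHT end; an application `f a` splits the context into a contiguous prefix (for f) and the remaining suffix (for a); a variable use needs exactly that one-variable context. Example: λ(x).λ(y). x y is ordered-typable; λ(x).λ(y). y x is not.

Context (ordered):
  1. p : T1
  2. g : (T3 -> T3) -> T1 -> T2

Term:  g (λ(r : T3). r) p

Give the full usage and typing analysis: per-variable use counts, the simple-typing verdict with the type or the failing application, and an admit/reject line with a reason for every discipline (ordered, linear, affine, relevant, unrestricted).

counts: p: 1×, g: 1×, r (λ-bound): 1×
left-to-right use order: g, r, p
typing: well-typed — term : T2
ordered: ✗ — use order g, r, p needs exchange
linear: ✓ — each of p, g, r used exactly once
affine: ✓ — no duplicate uses among p, g, r
relevant: ✓ — every one of p, g, r appears
unrestricted: ✓ — well-typed at T2; no restrictions here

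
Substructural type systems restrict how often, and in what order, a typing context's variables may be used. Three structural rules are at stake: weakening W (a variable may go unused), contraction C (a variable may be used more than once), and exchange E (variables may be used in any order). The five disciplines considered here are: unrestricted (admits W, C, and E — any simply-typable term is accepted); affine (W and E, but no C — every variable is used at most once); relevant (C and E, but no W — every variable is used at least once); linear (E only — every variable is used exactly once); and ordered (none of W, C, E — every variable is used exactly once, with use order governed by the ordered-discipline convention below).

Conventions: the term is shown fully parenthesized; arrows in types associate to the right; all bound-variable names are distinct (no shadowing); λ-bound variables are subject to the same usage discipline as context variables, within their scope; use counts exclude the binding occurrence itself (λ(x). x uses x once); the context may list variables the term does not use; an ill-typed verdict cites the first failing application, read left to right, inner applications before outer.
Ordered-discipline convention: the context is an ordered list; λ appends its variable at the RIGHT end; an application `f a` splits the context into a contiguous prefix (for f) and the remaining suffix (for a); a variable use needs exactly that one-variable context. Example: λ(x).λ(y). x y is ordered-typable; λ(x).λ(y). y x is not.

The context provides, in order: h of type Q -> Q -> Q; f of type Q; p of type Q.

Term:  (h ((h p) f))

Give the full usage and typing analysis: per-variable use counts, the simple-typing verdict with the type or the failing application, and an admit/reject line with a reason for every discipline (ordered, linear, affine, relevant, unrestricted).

usage: h=2; f=1; p=1
order of uses: h, h, p, f
typing: the term checks, with type Q -> Q
ordered ✗ (uses contraction: h ×2)
linear ✗ (uses contraction: h ×2)
affine ✗ (uses contraction: h ×2)
relevant ✓ (h, f, p: all used, weakening unneeded)
unrestricted ✓ (simply typable at Q -> Q; W, C, E all held)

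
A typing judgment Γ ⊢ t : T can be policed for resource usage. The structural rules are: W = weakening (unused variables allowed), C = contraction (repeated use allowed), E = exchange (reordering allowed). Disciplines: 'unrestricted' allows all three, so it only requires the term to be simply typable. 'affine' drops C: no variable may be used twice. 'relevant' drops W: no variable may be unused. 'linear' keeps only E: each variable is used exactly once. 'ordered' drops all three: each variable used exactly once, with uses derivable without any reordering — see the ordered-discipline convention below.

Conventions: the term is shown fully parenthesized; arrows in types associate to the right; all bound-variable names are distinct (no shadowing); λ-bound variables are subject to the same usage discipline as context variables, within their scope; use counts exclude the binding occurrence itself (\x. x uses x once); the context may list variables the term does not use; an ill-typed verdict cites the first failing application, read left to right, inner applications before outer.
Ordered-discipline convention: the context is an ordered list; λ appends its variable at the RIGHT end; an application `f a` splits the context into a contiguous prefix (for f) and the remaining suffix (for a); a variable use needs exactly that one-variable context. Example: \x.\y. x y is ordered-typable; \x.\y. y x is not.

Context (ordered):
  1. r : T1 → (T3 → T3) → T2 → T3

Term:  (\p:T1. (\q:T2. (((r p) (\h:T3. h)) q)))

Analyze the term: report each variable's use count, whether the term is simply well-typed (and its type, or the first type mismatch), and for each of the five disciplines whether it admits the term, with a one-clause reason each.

use counts: r=1; p [bound]=1; q [bound]=1; h [bound]=1
left-to-right use order: r, p, h, q
typing: the term checks, with type T1 → T2 → T3
ordered ✓ (r, p, q, h: once each, no exchange needed)
linear ✓ (r, p, q, h: one use apiece)
affine ✓ (none of r, p, q, h used more than once)
relevant ✓ (none of r, p, q, h goes unused)
unrestricted ✓ (well-typed at T1 → T2 → T3; no restrictions here)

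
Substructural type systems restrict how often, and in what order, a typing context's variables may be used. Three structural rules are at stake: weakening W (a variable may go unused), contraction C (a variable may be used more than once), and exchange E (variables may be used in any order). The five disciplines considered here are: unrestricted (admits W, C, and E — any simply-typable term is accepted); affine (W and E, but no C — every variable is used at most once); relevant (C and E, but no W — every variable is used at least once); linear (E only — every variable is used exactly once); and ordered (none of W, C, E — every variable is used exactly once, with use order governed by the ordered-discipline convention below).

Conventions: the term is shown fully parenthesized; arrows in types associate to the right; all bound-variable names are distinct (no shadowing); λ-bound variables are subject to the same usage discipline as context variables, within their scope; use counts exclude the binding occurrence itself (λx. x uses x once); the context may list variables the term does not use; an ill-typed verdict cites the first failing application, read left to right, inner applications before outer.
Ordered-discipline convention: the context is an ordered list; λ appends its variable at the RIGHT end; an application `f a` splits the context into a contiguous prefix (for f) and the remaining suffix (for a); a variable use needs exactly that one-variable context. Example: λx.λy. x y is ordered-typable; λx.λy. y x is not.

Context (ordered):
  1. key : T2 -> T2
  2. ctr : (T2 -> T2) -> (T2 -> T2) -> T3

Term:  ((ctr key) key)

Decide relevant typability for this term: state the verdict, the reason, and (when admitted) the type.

yes — key, ctr: all used, weakening unneeded; term : T3
usage: key: 2; ctr: 1
use order (left to right): ctr, key, key
typing: well-typed — term : T3
all disciplines: ordered ✗; linear ✗; affine ✗; relevant ✓; unrestricted ✓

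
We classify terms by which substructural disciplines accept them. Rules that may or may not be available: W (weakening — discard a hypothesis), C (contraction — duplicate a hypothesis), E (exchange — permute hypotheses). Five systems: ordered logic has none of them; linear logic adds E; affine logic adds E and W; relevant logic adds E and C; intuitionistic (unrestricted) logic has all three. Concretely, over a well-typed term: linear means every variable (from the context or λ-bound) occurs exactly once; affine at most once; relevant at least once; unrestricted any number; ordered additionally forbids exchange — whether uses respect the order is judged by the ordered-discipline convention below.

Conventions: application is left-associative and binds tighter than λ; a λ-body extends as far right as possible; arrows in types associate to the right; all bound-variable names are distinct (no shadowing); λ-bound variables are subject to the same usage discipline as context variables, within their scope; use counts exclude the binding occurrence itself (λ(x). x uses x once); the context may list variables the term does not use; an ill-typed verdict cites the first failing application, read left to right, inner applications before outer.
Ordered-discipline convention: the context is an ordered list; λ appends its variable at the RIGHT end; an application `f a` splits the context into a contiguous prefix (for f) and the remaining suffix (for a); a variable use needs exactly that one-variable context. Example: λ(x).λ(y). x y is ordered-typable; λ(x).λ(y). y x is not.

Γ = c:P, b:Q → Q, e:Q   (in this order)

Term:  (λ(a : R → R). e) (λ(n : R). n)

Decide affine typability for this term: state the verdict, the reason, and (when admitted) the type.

yes — none of c, b, e, a, n used more than once; term : Q
use counts: c=0, b=0, e=1, a (bound)=0, n (bound)=1
use order (left to right): e, n
typing: well-typed — term : Q
summary: ordered ✗ · linear ✗ · affine ✓ · relevant ✗ · unrestricted ✓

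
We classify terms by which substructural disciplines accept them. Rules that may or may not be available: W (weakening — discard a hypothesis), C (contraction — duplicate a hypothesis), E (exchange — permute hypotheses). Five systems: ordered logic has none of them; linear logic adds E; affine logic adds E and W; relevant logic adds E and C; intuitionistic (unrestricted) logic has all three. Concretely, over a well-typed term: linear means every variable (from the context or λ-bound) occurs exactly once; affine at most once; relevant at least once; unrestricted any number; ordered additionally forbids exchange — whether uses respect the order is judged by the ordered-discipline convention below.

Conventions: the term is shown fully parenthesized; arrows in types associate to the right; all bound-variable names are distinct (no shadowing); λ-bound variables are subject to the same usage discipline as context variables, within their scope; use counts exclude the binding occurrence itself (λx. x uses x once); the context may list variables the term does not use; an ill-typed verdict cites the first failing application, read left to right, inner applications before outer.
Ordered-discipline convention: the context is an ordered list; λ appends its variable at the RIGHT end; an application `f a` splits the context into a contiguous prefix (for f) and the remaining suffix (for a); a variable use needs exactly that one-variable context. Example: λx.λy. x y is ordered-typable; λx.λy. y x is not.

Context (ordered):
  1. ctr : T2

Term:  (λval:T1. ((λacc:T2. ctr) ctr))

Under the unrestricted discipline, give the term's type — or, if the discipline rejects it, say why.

term : T1 → T2
use counts: ctr=2, val [bound]=0, acc [bound]=0
uses in reading order: ctr, ctr
typing: well-typed at T1 → T2
per-discipline verdicts: ordered ✗, linear ✗, affine ✗, relevant ✗, unrestricted ✓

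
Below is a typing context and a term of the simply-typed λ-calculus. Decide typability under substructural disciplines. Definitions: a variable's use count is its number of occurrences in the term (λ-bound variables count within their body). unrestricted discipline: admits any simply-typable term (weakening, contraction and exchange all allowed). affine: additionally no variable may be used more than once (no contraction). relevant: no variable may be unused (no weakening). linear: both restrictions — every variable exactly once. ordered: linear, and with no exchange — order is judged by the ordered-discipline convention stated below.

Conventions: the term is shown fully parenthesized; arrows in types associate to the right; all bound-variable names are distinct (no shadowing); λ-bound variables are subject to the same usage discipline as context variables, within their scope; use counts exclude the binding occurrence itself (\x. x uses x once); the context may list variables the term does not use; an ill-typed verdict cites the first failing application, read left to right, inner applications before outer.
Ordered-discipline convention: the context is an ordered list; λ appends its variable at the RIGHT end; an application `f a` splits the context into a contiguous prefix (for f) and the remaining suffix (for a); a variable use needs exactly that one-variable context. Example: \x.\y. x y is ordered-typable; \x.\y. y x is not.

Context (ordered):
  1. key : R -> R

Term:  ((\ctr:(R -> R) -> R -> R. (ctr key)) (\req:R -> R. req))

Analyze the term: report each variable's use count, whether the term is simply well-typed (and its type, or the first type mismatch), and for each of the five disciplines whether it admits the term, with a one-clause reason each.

usage: key: 1×, ctr (bound): 1×, req (bound): 1×
left-to-right use order: ctr, key, req
typing: well-typed — term : R -> R
ordered: ✗, use order ctr, key, req needs exchange
linear: ✓, each of key, ctr, req used exactly once
affine: ✓, at most one use each (key, ctr, req)
relevant: ✓, at least one use each (key, ctr, req)
unrestricted: ✓, well-typed at R -> R; no restrictions here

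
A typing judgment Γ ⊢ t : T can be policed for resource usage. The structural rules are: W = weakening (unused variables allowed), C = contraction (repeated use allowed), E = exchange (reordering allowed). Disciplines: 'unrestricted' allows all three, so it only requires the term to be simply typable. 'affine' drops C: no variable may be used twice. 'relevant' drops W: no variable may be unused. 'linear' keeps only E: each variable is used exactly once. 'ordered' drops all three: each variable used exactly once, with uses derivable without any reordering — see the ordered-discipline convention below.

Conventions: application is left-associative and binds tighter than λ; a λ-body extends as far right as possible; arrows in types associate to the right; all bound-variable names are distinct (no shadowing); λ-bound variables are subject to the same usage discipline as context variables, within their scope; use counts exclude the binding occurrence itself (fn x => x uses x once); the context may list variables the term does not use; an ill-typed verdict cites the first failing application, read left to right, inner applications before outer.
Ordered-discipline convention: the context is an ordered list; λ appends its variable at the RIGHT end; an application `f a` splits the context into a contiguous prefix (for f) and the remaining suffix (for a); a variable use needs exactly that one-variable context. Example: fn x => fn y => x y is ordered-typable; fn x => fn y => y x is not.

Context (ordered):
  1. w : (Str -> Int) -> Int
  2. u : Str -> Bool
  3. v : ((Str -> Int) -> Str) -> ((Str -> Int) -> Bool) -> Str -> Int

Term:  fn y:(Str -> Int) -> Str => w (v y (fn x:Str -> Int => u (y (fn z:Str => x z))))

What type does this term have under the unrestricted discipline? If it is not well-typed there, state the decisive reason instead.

term : ((Str -> Int) -> Str) -> Int
variable uses: w: 1, u: 1, v: 1, y (λ-bound): 2, x (λ-bound): 1, z (λ-bound): 1
left-to-right use order: w, v, y, u, y, x, z
typing: well-typed — term : ((Str -> Int) -> Str) -> Int
all disciplines: ordered ✗ | linear ✗ | affine ✗ | relevant ✓ | unrestricted ✓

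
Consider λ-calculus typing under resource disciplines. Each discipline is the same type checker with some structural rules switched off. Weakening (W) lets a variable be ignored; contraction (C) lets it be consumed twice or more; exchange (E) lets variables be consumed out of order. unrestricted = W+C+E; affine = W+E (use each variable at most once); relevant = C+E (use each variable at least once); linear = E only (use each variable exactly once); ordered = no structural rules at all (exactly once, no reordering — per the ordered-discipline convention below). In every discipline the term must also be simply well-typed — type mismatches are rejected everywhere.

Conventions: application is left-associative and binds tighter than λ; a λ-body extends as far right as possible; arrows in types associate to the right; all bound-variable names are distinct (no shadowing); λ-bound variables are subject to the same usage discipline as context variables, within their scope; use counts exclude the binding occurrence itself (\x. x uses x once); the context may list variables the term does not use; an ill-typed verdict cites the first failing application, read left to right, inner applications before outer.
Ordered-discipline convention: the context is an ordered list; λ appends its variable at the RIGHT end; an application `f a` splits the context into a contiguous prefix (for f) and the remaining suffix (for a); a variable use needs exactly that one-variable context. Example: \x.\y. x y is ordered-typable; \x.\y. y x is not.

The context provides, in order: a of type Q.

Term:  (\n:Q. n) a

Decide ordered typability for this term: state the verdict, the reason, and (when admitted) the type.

yes — single-use (a, n), ordered derivation ok; term : Q
use counts: a: 1; n (bound): 1
use order (left to right): n, a
typing: the term checks, with type Q
across the five disciplines: ordered ✓, linear ✓, affine ✓, relevant ✓, unrestricted ✓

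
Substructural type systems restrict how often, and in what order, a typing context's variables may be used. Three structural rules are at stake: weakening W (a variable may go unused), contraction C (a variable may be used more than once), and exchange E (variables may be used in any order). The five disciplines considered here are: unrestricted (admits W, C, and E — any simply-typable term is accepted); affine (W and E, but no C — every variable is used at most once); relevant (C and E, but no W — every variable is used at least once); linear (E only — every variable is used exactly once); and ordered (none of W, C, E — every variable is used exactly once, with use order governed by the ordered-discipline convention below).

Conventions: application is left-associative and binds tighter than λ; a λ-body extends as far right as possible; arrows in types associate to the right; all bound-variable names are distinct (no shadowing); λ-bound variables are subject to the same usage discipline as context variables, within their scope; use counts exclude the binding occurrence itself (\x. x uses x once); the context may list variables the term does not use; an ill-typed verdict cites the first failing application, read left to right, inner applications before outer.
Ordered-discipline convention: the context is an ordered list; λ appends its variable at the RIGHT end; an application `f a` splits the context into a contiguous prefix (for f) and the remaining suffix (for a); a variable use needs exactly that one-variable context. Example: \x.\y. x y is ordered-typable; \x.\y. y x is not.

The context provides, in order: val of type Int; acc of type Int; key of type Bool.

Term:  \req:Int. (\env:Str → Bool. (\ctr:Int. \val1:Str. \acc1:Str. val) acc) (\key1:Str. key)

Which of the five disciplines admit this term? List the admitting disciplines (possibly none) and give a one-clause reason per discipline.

admitted by: affine, unrestricted
counts: val: 1×; acc: 1×; key: 1×; req (bound): 0×; env (bound): 0×; ctr (bound): 0×; val1 (bound): 0×; acc1 (bound): 0×; key1 (bound): 0×
left-to-right use order: val, acc, key
typing: well-typed — term : Int → Str → Str → Int
ordered: ✗, unused: req, env, ctr, val1, acc1, key1 — weakening required
linear: ✗, unused: req, env, ctr, val1, acc1, key1 — weakening required
affine: ✓, none of val, acc, key, req, env, ctr, val1, acc1, key1 used more than once
relevant: ✗, unused: req, env, ctr, val1, acc1, key1 — weakening required
unrestricted: ✓, simply typable at Int → Str → Str → Int; W, C, E all held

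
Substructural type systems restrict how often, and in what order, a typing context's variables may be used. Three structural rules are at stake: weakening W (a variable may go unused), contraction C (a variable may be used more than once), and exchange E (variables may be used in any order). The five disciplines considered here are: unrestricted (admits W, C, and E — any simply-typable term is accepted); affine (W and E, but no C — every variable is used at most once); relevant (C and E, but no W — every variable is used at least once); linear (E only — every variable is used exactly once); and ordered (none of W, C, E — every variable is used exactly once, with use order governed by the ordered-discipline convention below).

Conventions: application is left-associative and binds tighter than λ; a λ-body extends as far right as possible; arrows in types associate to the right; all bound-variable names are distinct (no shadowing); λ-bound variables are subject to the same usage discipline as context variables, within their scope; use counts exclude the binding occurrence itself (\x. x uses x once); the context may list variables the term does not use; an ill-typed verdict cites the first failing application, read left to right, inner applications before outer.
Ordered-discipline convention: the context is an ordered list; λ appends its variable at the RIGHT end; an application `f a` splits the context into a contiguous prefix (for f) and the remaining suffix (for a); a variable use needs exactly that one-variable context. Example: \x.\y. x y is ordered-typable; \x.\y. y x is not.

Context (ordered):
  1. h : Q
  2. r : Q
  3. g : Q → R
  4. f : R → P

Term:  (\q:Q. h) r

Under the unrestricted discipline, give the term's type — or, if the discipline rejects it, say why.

term : Q
usage: h: 1×; r: 1×; g: 0×; f: 0×; q [bound]: 0×
use order (left to right): h, r
typing: the term checks, with type Q
all disciplines: ordered ✗; linear ✗; affine ✓; relevant ✗; unrestricted ✓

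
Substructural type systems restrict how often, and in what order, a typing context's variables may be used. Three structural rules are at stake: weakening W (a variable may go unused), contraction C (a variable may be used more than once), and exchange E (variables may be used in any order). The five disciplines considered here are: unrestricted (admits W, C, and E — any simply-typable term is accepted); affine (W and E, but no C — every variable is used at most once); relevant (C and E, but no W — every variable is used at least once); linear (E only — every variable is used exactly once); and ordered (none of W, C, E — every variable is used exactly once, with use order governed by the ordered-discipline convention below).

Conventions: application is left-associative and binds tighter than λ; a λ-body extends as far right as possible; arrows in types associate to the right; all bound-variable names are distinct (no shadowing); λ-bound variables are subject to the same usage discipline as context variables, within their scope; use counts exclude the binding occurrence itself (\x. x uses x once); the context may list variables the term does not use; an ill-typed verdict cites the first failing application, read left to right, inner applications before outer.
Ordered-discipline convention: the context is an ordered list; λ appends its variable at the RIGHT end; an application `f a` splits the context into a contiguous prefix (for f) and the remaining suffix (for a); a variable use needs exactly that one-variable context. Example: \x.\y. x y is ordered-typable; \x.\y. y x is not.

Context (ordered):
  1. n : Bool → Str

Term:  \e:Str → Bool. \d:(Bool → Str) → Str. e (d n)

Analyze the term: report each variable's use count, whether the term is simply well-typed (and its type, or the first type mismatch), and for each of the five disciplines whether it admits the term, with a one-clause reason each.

counts: n=1; e [bound]=1; d [bound]=1
uses in reading order: e, d, n
typing: well-typed at (Str → Bool) → ((Bool → Str) → Str) → Bool
ordered ✗ (needs exchange: uses follow e, d, n)
linear ✓ (single use per variable (n, e, d))
affine ✓ (none of n, e, d used more than once)
relevant ✓ (every one of n, e, d appears)
unrestricted ✓ (well-typed at (Str → Bool) → ((Bool → Str) → Str) → Bool; no restrictions here)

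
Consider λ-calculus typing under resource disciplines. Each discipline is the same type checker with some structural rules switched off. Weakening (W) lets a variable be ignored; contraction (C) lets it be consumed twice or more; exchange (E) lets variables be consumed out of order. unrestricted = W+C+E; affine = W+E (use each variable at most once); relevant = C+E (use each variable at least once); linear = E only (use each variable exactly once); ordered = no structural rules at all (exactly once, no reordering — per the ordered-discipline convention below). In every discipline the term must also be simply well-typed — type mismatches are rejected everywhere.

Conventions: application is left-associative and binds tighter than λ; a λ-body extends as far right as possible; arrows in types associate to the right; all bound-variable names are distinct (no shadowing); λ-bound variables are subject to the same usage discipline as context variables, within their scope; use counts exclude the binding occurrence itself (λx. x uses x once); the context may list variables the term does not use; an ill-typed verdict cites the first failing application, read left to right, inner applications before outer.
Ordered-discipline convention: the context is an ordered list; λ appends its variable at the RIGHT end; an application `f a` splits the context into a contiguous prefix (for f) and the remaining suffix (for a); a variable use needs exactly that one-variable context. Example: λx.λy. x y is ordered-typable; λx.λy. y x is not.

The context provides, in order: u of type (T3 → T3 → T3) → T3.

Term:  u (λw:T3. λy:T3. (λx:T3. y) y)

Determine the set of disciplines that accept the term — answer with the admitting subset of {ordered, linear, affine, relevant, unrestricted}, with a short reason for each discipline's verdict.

admitting disciplines: unrestricted
use counts: u: 1; w [bound]: 0; y [bound]: 2; x [bound]: 0
left-to-right use order: u, y, y
typing: well-typed — term : T3
ordered: ✗, y ×2 used more than once (contraction); w, x left unused
linear: ✗, y ×2 used more than once (contraction); w, x left unused
affine: ✗, y ×2 used more than once (contraction)
relevant: ✗, w, x left unused
unrestricted: ✓, simply typable at T3; W, C, E all held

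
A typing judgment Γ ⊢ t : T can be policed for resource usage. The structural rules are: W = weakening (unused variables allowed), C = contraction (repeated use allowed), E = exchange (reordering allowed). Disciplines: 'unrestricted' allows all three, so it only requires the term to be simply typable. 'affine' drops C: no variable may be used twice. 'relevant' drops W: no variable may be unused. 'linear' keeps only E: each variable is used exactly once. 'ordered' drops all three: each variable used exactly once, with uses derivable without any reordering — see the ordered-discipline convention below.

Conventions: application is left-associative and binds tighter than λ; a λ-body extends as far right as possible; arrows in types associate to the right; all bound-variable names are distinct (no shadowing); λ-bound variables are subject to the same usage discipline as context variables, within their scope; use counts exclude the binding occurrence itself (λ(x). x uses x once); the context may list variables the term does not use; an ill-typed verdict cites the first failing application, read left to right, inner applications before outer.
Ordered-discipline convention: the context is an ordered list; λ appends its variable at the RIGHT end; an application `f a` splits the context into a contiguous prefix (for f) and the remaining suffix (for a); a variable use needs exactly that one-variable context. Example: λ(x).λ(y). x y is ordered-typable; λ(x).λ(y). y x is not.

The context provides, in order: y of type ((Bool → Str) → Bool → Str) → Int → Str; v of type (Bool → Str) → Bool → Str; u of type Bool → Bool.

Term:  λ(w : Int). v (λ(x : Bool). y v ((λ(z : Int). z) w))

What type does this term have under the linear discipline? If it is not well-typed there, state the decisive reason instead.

not well-typed under linear — uses contraction: v ×2; needs weakening: u, x unused
usage: y: 1; v: 2; u: 0; w (λ-bound): 1; x (λ-bound): 0; z (λ-bound): 1
uses in reading order: v, y, v, z, w
typing: well-typed — term : Int → Bool → Str
across the five disciplines: ordered ✗ | linear ✗ | affine ✗ | relevant ✗ | unrestricted ✓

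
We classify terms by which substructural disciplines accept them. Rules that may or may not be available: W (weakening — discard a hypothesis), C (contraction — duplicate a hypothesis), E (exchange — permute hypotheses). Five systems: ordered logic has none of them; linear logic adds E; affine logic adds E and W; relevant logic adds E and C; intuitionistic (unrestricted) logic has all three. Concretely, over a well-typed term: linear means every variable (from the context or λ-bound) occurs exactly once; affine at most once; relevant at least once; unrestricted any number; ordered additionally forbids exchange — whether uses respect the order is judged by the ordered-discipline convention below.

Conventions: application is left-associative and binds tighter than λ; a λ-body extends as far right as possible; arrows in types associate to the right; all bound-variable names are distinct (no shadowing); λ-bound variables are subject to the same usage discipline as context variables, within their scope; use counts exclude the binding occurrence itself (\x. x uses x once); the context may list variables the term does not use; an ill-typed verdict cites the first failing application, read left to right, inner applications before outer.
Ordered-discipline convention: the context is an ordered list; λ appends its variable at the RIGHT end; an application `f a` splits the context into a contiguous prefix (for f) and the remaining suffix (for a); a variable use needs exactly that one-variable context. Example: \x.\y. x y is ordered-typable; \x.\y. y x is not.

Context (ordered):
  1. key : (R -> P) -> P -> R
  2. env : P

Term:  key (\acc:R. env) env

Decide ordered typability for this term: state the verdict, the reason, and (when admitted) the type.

no — needs contraction — env ×2; unused: acc — weakening required
counts: key ×1, env ×2, acc [bound] ×0
uses in reading order: key, env, env
typing: well-typed at R
across the five disciplines: ordered ✗, linear ✗, affine ✗, relevant ✗, unrestricted ✓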